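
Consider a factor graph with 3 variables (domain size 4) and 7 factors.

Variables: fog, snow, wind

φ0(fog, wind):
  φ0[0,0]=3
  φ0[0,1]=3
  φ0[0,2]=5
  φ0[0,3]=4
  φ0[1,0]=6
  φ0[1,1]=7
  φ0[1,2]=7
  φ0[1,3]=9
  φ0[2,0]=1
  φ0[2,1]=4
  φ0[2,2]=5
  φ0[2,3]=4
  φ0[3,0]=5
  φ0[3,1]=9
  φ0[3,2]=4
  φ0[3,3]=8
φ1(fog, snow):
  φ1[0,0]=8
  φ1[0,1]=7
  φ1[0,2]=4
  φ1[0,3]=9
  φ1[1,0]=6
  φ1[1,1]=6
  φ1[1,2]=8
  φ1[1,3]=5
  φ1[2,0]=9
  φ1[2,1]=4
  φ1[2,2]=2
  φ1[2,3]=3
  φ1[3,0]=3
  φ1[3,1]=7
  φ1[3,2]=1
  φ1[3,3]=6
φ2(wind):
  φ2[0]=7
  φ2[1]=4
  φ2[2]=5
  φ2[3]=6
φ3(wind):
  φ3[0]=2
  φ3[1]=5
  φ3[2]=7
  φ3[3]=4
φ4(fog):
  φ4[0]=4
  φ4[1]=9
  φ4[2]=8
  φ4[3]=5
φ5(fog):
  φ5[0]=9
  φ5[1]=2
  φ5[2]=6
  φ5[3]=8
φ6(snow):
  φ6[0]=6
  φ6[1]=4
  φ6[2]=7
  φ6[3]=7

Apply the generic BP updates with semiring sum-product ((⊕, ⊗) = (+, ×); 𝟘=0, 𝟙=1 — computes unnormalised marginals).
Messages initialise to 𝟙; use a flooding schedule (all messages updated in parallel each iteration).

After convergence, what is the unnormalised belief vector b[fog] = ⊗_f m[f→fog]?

b[fog] = [2242476, 1861830, 1839600, 2211600]

init: all messages = 𝟙 over 4 values
r1 m[φ0→fog] = [15, 29, 14, 26]
r1 m[φ0→wind] = [15, 23, 21, 25]
r1 m[φ1→fog] = [28, 25, 18, 17]
r1 m[φ1→snow] = [26, 24, 15, 23]
r1 m[φ2→wind] = [7, 4, 5, 6]
r1 m[φ3→wind] = [2, 5, 7, 4]
r1 m[φ4→fog] = [4, 9, 8, 5]
r1 m[φ5→fog] = [9, 2, 6, 8]
r1 m[φ6→snow] = [6, 4, 7, 7]
r1 m[fog→φ0] = [1, 1, 1, 1]
r1 m[fog→φ1] = [1, 1, 1, 1]
r1 m[fog→φ4] = [1, 1, 1, 1]
r1 m[fog→φ5] = [1, 1, 1, 1]
r1 m[snow→φ1] = [1, 1, 1, 1]
r1 m[snow→φ6] = [1, 1, 1, 1]
r1 m[wind→φ0] = [1, 1, 1, 1]
r1 m[wind→φ2] = [1, 1, 1, 1]
r1 m[wind→φ3] = [1, 1, 1, 1]
r2 m[φ0→fog] = [15, 29, 14, 26]
r2 m[φ0→wind] = [15, 23, 21, 25]
r2 m[φ1→fog] = [28, 25, 18, 17]
r2 m[φ1→snow] = [26, 24, 15, 23]
r2 m[φ2→wind] = [7, 4, 5, 6]
r2 m[φ3→wind] = [2, 5, 7, 4]
r2 m[φ4→fog] = [4, 9, 8, 5]
r2 m[φ5→fog] = [9, 2, 6, 8]
r2 m[φ6→snow] = [6, 4, 7, 7]
r2 m[fog→φ0] = [1008, 450, 864, 680]
r2 m[fog→φ1] = [540, 522, 672, 1040]
r2 m[fog→φ4] = [3780, 1450, 1512, 3536]
r2 m[fog→φ5] = [1680, 6525, 2016, 2210]
r2 m[snow→φ1] = [6, 4, 7, 7]
r2 m[snow→φ6] = [26, 24, 15, 23]
r2 m[wind→φ0] = [14, 20, 35, 24]
r2 m[wind→φ2] = [30, 115, 147, 100]
r2 m[wind→φ3] = [105, 92, 105, 150]
r3 m[φ0→fog] = [373, 685, 365, 582]
r3 m[φ0→wind] = [9988, 15750, 15230, 16978]
r3 m[φ1→fog] = [167, 151, 105, 95]
r3 m[φ1→snow] = [16620, 16880, 8720, 15726]
r3 m[φ2→wind] = [7, 4, 5, 6]
r3 m[φ3→wind] = [2, 5, 7, 4]
r3 m[φ4→fog] = [4, 9, 8, 5]
r3 m[φ5→fog] = [9, 2, 6, 8]
r3 m[φ6→snow] = [6, 4, 7, 7]
r3 m[fog→φ0] = [1008, 450, 864, 680]
r3 m[fog→φ1] = [540, 522, 672, 1040]
r3 m[fog→φ4] = [3780, 1450, 1512, 3536]
r3 m[fog→φ5] = [1680, 6525, 2016, 2210]
r3 m[snow→φ1] = [6, 4, 7, 7]
r3 m[snow→φ6] = [26, 24, 15, 23]
r3 m[wind→φ0] = [14, 20, 35, 24]
r3 m[wind→φ2] = [30, 115, 147, 100]
r3 m[wind→φ3] = [105, 92, 105, 150]
r4 m[φ0→fog] = [373, 685, 365, 582]
r4 m[φ0→wind] = [9988, 15750, 15230, 16978]
r4 m[φ1→fog] = [167, 151, 105, 95]
r4 m[φ1→snow] = [16620, 16880, 8720, 15726]
r4 m[φ2→wind] = [7, 4, 5, 6]
r4 m[φ3→wind] = [2, 5, 7, 4]
r4 m[φ4→fog] = [4, 9, 8, 5]
r4 m[φ5→fog] = [9, 2, 6, 8]
r4 m[φ6→snow] = [6, 4, 7, 7]
r4 m[fog→φ0] = [6012, 2718, 5040, 3800]
r4 m[fog→φ1] = [13428, 12330, 17520, 23280]
r4 m[fog→φ4] = [560619, 206870, 229950, 442320]
r4 m[fog→φ5] = [249164, 930915, 306600, 276450]
r4 m[snow→φ1] = [6, 4, 7, 7]
r4 m[snow→φ6] = [16620, 16880, 8720, 15726]
r4 m[wind→φ0] = [14, 20, 35, 24]
r4 m[wind→φ2] = [19976, 78750, 106610, 67912]
r4 m[wind→φ3] = [69916, 63000, 76150, 101868]
r5 m[φ0→fog] = [373, 685, 365, 582]
r5 m[φ0→wind] = [58384, 91422, 89486, 99070]
r5 m[φ1→fog] = [167, 151, 105, 95]
r5 m[φ1→snow] = [408924, 401016, 210672, 374742]
r5 m[φ2→wind] = [7, 4, 5, 6]
r5 m[φ3→wind] = [2, 5, 7, 4]
r5 m[φ4→fog] = [4, 9, 8, 5]
r5 m[φ5→fog] = [9, 2, 6, 8]
r5 m[φ6→snow] = [6, 4, 7, 7]
r5 m[fog→φ0] = [6012, 2718, 5040, 3800]
r5 m[fog→φ1] = [13428, 12330, 17520, 23280]
r5 m[fog→φ4] = [560619, 206870, 229950, 442320]
r5 m[fog→φ5] = [249164, 930915, 306600, 276450]
r5 m[snow→φ1] = [6, 4, 7, 7]
r5 m[snow→φ6] = [16620, 16880, 8720, 15726]
r5 m[wind→φ0] = [14, 20, 35, 24]
r5 m[wind→φ2] = [19976, 78750, 106610, 67912]
r5 m[wind→φ3] = [69916, 63000, 76150, 101868]
r6 m[φ0→fog] = [373, 685, 365, 582]
r6 m[φ0→wind] = [58384, 91422, 89486, 99070]
r6 m[φ1→fog] = [167, 151, 105, 95]
r6 m[φ1→snow] = [408924, 401016, 210672, 374742]
r6 m[φ2→wind] = [7, 4, 5, 6]
r6 m[φ3→wind] = [2, 5, 7, 4]
r6 m[φ4→fog] = [4, 9, 8, 5]
r6 m[φ5→fog] = [9, 2, 6, 8]
r6 m[φ6→snow] = [6, 4, 7, 7]
r6 m[fog→φ0] = [6012, 2718, 5040, 3800]
r6 m[fog→φ1] = [13428, 12330, 17520, 23280]
r6 m[fog→φ4] = [560619, 206870, 229950, 442320]
r6 m[fog→φ5] = [249164, 930915, 306600, 276450]
r6 m[snow→φ1] = [6, 4, 7, 7]
r6 m[snow→φ6] = [408924, 401016, 210672, 374742]
r6 m[wind→φ0] = [14, 20, 35, 24]
r6 m[wind→φ2] = [116768, 457110, 626402, 396280]
r6 m[wind→φ3] = [408688, 365688, 447430, 594420]
r7 m[φ0→fog] = [373, 685, 365, 582]
r7 m[φ0→wind] = [58384, 91422, 89486, 99070]
r7 m[φ1→fog] = [167, 151, 105, 95]
r7 m[φ1→snow] = [408924, 401016, 210672, 374742]
r7 m[φ2→wind] = [7, 4, 5, 6]
r7 m[φ3→wind] = [2, 5, 7, 4]
r7 m[φ4→fog] = [4, 9, 8, 5]
r7 m[φ5→fog] = [9, 2, 6, 8]
r7 m[φ6→snow] = [6, 4, 7, 7]
r7 m[fog→φ0] = [6012, 2718, 5040, 3800]
r7 m[fog→φ1] = [13428, 12330, 17520, 23280]
r7 m[fog→φ4] = [560619, 206870, 229950, 442320]
r7 m[fog→φ5] = [249164, 930915, 306600, 276450]
r7 m[snow→φ1] = [6, 4, 7, 7]
r7 m[snow→φ6] = [408924, 401016, 210672, 374742]
r7 m[wind→φ0] = [14, 20, 35, 24]
r7 m[wind→φ2] = [116768, 457110, 626402, 396280]
r7 m[wind→φ3] = [408688, 365688, 447430, 594420]
fixed point reached at round 7
b[fog] = ⊗ incoming = [2242476, 1861830, 1839600, 2211600]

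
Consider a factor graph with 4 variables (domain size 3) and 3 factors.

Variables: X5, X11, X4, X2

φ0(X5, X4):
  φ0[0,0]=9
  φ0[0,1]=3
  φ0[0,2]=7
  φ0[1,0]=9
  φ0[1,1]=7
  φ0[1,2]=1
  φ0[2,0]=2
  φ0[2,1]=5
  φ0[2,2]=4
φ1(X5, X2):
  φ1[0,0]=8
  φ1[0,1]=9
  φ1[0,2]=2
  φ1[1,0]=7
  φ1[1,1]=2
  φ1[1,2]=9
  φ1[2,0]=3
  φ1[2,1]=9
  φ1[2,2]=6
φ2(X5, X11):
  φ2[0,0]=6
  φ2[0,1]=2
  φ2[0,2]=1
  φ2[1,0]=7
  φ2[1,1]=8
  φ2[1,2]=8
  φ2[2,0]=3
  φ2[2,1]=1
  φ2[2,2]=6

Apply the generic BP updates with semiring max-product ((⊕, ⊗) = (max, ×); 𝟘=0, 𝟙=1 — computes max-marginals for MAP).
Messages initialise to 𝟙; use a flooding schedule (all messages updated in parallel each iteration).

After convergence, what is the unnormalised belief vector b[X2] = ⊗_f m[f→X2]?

b[X2] = [504, 486, 648]

init: all messages = 𝟙 over 3 values
r1 m[φ0→X5] = [9, 9, 5]
r1 m[φ0→X4] = [9, 7, 7]
r1 m[φ1→X5] = [9, 9, 9]
r1 m[φ1→X2] = [8, 9, 9]
r1 m[φ2→X5] = [6, 8, 6]
r1 m[φ2→X11] = [7, 8, 8]
r1 m[X5→φ0] = [1, 1, 1]
r1 m[X5→φ1] = [1, 1, 1]
r1 m[X5→φ2] = [1, 1, 1]
r1 m[X11→φ2] = [1, 1, 1]
r1 m[X4→φ0] = [1, 1, 1]
r1 m[X2→φ1] = [1, 1, 1]
r2 m[φ0→X5] = [9, 9, 5]
r2 m[φ0→X4] = [9, 7, 7]
r2 m[φ1→X5] = [9, 9, 9]
r2 m[φ1→X2] = [8, 9, 9]
r2 m[φ2→X5] = [6, 8, 6]
r2 m[φ2→X11] = [7, 8, 8]
r2 m[X5→φ0] = [54, 72, 54]
r2 m[X5→φ1] = [54, 72, 30]
r2 m[X5→φ2] = [81, 81, 45]
r2 m[X11→φ2] = [1, 1, 1]
r2 m[X4→φ0] = [1, 1, 1]
r2 m[X2→φ1] = [1, 1, 1]
r3 m[φ0→X5] = [9, 9, 5]
r3 m[φ0→X4] = [648, 504, 378]
r3 m[φ1→X5] = [9, 9, 9]
r3 m[φ1→X2] = [504, 486, 648]
r3 m[φ2→X5] = [6, 8, 6]
r3 m[φ2→X11] = [567, 648, 648]
r3 m[X5→φ0] = [54, 72, 54]
r3 m[X5→φ1] = [54, 72, 30]
r3 m[X5→φ2] = [81, 81, 45]
r3 m[X11→φ2] = [1, 1, 1]
r3 m[X4→φ0] = [1, 1, 1]
r3 m[X2→φ1] = [1, 1, 1]
r4 m[φ0→X5] = [9, 9, 5]
r4 m[φ0→X4] = [648, 504, 378]
r4 m[φ1→X5] = [9, 9, 9]
r4 m[φ1→X2] = [504, 486, 648]
r4 m[φ2→X5] = [6, 8, 6]
r4 m[φ2→X11] = [567, 648, 648]
r4 m[X5→φ0] = [54, 72, 54]
r4 m[X5→φ1] = [54, 72, 30]
r4 m[X5→φ2] = [81, 81, 45]
r4 m[X11→φ2] = [1, 1, 1]
r4 m[X4→φ0] = [1, 1, 1]
r4 m[X2→φ1] = [1, 1, 1]
fixed point reached at round 4
b[X2] = ⊗ incoming = [504, 486, 648]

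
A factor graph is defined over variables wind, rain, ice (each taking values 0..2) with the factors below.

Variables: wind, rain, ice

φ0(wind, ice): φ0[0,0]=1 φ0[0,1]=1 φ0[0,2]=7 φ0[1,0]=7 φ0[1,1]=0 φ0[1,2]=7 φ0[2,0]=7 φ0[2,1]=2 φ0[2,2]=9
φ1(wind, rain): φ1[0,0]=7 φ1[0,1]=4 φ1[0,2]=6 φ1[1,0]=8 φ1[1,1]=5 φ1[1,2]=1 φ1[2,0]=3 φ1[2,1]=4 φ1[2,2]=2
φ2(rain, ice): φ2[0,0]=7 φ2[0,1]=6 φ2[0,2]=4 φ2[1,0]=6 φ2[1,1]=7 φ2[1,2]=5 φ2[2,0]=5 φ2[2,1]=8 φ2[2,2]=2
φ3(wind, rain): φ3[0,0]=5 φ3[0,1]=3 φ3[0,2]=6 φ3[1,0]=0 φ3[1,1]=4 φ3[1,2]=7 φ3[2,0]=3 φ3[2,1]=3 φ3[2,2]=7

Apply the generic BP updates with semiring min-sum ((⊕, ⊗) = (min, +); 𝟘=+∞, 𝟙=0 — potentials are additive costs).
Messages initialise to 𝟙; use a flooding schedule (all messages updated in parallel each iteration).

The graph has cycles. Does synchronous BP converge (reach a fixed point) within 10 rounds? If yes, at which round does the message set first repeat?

NOT CONVERGED within 10 rounds

init: all messages = 𝟙 over 3 values
r1 m[φ0→wind] = [1, 0, 2]
r1 m[φ0→ice] = [1, 0, 7]
r1 m[φ1→wind] = [4, 1, 2]
r1 m[φ1→rain] = [3, 4, 1]
r1 m[φ2→rain] = [4, 5, 2]
r1 m[φ2→ice] = [5, 6, 2]
r1 m[φ3→wind] = [3, 0, 3]
r1 m[φ3→rain] = [0, 3, 6]
r1 m[wind→φ0] = [0, 0, 0]
r1 m[wind→φ1] = [0, 0, 0]
r1 m[wind→φ3] = [0, 0, 0]
r1 m[rain→φ1] = [0, 0, 0]
r1 m[rain→φ2] = [0, 0, 0]
r1 m[rain→φ3] = [0, 0, 0]
r1 m[ice→φ0] = [0, 0, 0]
r1 m[ice→φ2] = [0, 0, 0]
r2 m[φ0→wind] = [1, 0, 2]
r2 m[φ0→ice] = [1, 0, 7]
r2 m[φ1→wind] = [4, 1, 2]
r2 m[φ1→rain] = [3, 4, 1]
r2 m[φ2→rain] = [4, 5, 2]
r2 m[φ2→ice] = [5, 6, 2]
r2 m[φ3→wind] = [3, 0, 3]
r2 m[φ3→rain] = [0, 3, 6]
r2 m[wind→φ0] = [7, 1, 5]
r2 m[wind→φ1] = [4, 0, 5]
r2 m[wind→φ3] = [5, 1, 4]
r2 m[rain→φ1] = [4, 8, 8]
r2 m[rain→φ2] = [3, 7, 7]
r2 m[rain→φ3] = [7, 9, 3]
r2 m[ice→φ0] = [5, 6, 2]
r2 m[ice→φ2] = [1, 0, 7]
r3 m[φ0→wind] = [6, 6, 8]
r3 m[φ0→ice] = [8, 1, 8]
r3 m[φ1→wind] = [11, 9, 7]
r3 m[φ1→rain] = [8, 5, 1]
r3 m[φ2→rain] = [6, 7, 6]
r3 m[φ2→ice] = [10, 9, 7]
r3 m[φ3→wind] = [9, 7, 10]
r3 m[φ3→rain] = [1, 5, 8]
r3 m[wind→φ0] = [7, 1, 5]
r3 m[wind→φ1] = [4, 0, 5]
r3 m[wind→φ3] = [5, 1, 4]
r3 m[rain→φ1] = [4, 8, 8]
r3 m[rain→φ2] = [3, 7, 7]
r3 m[rain→φ3] = [7, 9, 3]
r3 m[ice→φ0] = [5, 6, 2]
r3 m[ice→φ2] = [1, 0, 7]
r4 m[φ0→wind] = [6, 6, 8]
r4 m[φ0→ice] = [8, 1, 8]
r4 m[φ1→wind] = [11, 9, 7]
r4 m[φ1→rain] = [8, 5, 1]
r4 m[φ2→rain] = [6, 7, 6]
r4 m[φ2→ice] = [10, 9, 7]
r4 m[φ3→wind] = [9, 7, 10]
r4 m[φ3→rain] = [1, 5, 8]
r4 m[wind→φ0] = [20, 16, 17]
r4 m[wind→φ1] = [15, 13, 18]
r4 m[wind→φ3] = [17, 15, 15]
r4 m[rain→φ1] = [7, 12, 14]
r4 m[rain→φ2] = [9, 10, 9]
r4 m[rain→φ3] = [14, 12, 7]
r4 m[ice→φ0] = [10, 9, 7]
r4 m[ice→φ2] = [8, 1, 8]
r5 m[φ0→wind] = [10, 9, 11]
r5 m[φ0→ice] = [21, 16, 23]
r5 m[φ1→wind] = [14, 15, 10]
r5 m[φ1→rain] = [21, 18, 14]
r5 m[φ2→rain] = [7, 8, 9]
r5 m[φ2→ice] = [14, 15, 11]
r5 m[φ3→wind] = [13, 14, 14]
r5 m[φ3→rain] = [15, 18, 22]
r5 m[wind→φ0] = [20, 16, 17]
r5 m[wind→φ1] = [15, 13, 18]
r5 m[wind→φ3] = [17, 15, 15]
r5 m[rain→φ1] = [7, 12, 14]
r5 m[rain→φ2] = [9, 10, 9]
r5 m[rain→φ3] = [14, 12, 7]
r5 m[ice→φ0] = [10, 9, 7]
r5 m[ice→φ2] = [8, 1, 8]
r6 m[φ0→wind] = [10, 9, 11]
r6 m[φ0→ice] = [21, 16, 23]
r6 m[φ1→wind] = [14, 15, 10]
r6 m[φ1→rain] = [21, 18, 14]
r6 m[φ2→rain] = [7, 8, 9]
r6 m[φ2→ice] = [14, 15, 11]
r6 m[φ3→wind] = [13, 14, 14]
r6 m[φ3→rain] = [15, 18, 22]
r6 m[wind→φ0] = [27, 29, 24]
r6 m[wind→φ1] = [23, 23, 25]
r6 m[wind→φ3] = [24, 24, 21]
r6 m[rain→φ1] = [22, 26, 31]
r6 m[rain→φ2] = [36, 36, 36]
r6 m[rain→φ3] = [28, 26, 23]
r6 m[ice→φ0] = [14, 15, 11]
r6 m[ice→φ2] = [21, 16, 23]
r7 m[φ0→wind] = [15, 15, 17]
r7 m[φ0→ice] = [28, 26, 33]
r7 m[φ1→wind] = [29, 30, 25]
r7 m[φ1→rain] = [28, 27, 24]
r7 m[φ2→rain] = [22, 23, 24]
r7 m[φ2→ice] = [41, 42, 38]
r7 m[φ3→wind] = [29, 28, 29]
r7 m[φ3→rain] = [24, 24, 28]
r7 m[wind→φ0] = [27, 29, 24]
r7 m[wind→φ1] = [23, 23, 25]
r7 m[wind→φ3] = [24, 24, 21]
r7 m[rain→φ1] = [22, 26, 31]
r7 m[rain→φ2] = [36, 36, 36]
r7 m[rain→φ3] = [28, 26, 23]
r7 m[ice→φ0] = [14, 15, 11]
r7 m[ice→φ2] = [21, 16, 23]
r8 m[φ0→wind] = [15, 15, 17]
r8 m[φ0→ice] = [28, 26, 33]
r8 m[φ1→wind] = [29, 30, 25]
r8 m[φ1→rain] = [28, 27, 24]
r8 m[φ2→rain] = [22, 23, 24]
r8 m[φ2→ice] = [41, 42, 38]
r8 m[φ3→wind] = [29, 28, 29]
r8 m[φ3→rain] = [24, 24, 28]
r8 m[wind→φ0] = [58, 58, 54]
r8 m[wind→φ1] = [44, 43, 46]
r8 m[wind→φ3] = [44, 45, 42]
r8 m[rain→φ1] = [46, 47, 52]
r8 m[rain→φ2] = [52, 51, 52]
r8 m[rain→φ3] = [50, 50, 48]
r8 m[ice→φ0] = [41, 42, 38]
r8 m[ice→φ2] = [28, 26, 33]
r9 m[φ0→wind] = [42, 42, 44]
r9 m[φ0→ice] = [59, 56, 63]
r9 m[φ1→wind] = [51, 52, 49]
r9 m[φ1→rain] = [49, 48, 44]
r9 m[φ2→rain] = [32, 33, 33]
r9 m[φ2→ice] = [57, 58, 54]
r9 m[φ3→wind] = [53, 50, 53]
r9 m[φ3→rain] = [45, 45, 49]
r9 m[wind→φ0] = [58, 58, 54]
r9 m[wind→φ1] = [44, 43, 46]
r9 m[wind→φ3] = [44, 45, 42]
r9 m[rain→φ1] = [46, 47, 52]
r9 m[rain→φ2] = [52, 51, 52]
r9 m[rain→φ3] = [50, 50, 48]
r9 m[ice→φ0] = [41, 42, 38]
r9 m[ice→φ2] = [28, 26, 33]
r10 m[φ0→wind] = [42, 42, 44]
r10 m[φ0→ice] = [59, 56, 63]
r10 m[φ1→wind] = [51, 52, 49]
r10 m[φ1→rain] = [49, 48, 44]
r10 m[φ2→rain] = [32, 33, 33]
r10 m[φ2→ice] = [57, 58, 54]
r10 m[φ3→wind] = [53, 50, 53]
r10 m[φ3→rain] = [45, 45, 49]
r10 m[wind→φ0] = [104, 102, 102]
r10 m[wind→φ1] = [95, 92, 97]
r10 m[wind→φ3] = [93, 94, 93]
r10 m[rain→φ1] = [77, 78, 82]
r10 m[rain→φ2] = [94, 93, 93]
r10 m[rain→φ3] = [81, 81, 77]
r10 m[ice→φ0] = [57, 58, 54]
r10 m[ice→φ2] = [59, 56, 63]
no fixed point within 10 rounds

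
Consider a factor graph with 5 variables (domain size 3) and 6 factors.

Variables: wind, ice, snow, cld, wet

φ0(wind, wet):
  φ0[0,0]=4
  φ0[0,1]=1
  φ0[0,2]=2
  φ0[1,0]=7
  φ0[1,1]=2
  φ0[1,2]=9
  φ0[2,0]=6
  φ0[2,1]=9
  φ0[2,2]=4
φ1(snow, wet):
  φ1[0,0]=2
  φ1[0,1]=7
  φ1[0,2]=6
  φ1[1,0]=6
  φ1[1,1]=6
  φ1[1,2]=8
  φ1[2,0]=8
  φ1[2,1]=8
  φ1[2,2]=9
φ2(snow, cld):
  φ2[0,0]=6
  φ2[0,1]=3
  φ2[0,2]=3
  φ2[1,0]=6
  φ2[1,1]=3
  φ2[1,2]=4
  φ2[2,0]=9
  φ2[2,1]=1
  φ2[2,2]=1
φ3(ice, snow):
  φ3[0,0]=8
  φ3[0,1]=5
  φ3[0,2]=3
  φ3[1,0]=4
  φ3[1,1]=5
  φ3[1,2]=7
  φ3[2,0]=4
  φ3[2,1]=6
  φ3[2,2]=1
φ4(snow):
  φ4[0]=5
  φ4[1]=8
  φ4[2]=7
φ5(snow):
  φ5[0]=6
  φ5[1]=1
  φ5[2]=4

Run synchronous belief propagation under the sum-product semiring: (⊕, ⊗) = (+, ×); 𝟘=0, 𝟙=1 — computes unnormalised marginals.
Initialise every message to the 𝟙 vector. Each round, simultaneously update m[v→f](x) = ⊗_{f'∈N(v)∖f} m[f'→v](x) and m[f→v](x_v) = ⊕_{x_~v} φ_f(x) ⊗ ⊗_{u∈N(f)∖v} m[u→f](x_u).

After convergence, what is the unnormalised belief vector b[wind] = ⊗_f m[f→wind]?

init: all messages = 𝟙 over 3 values
r1 m[φ0→wind] = [7, 18, 19]
r1 m[φ0→wet] = [17, 12, 15]
r1 m[φ1→snow] = [15, 20, 25]
r1 m[φ1→wet] = [16, 21, 23]
r1 m[φ2→snow] = [12, 13, 11]
r1 m[φ2→cld] = [21, 7, 8]
r1 m[φ3→ice] = [16, 16, 11]
r1 m[φ3→snow] = [16, 16, 11]
r1 m[φ4→snow] = [5, 8, 7]
r1 m[φ5→snow] = [6, 1, 4]
r1 m[wind→φ0] = [1, 1, 1]
r1 m[ice→φ3] = [1, 1, 1]
r1 m[snow→φ1] = [1, 1, 1]
r1 m[snow→φ2] = [1, 1, 1]
r1 m[snow→φ3] = [1, 1, 1]
r1 m[snow→φ4] = [1, 1, 1]
r1 m[snow→φ5] = [1, 1, 1]
r1 m[cld→φ2] = [1, 1, 1]
r1 m[wet→φ0] = [1, 1, 1]
r1 m[wet→φ1] = [1, 1, 1]
r2 m[φ0→wind] = [7, 18, 19]
r2 m[φ0→wet] = [17, 12, 15]
r2 m[φ1→snow] = [15, 20, 25]
r2 m[φ1→wet] = [16, 21, 23]
r2 m[φ2→snow] = [12, 13, 11]
r2 m[φ2→cld] = [21, 7, 8]
r2 m[φ3→ice] = [16, 16, 11]
r2 m[φ3→snow] = [16, 16, 11]
r2 m[φ4→snow] = [5, 8, 7]
r2 m[φ5→snow] = [6, 1, 4]
r2 m[wind→φ0] = [1, 1, 1]
r2 m[ice→φ3] = [1, 1, 1]
r2 m[snow→φ1] = [5760, 1664, 3388]
r2 m[snow→φ2] = [7200, 2560, 7700]
r2 m[snow→φ3] = [5400, 2080, 7700]
r2 m[snow→φ4] = [17280, 4160, 12100]
r2 m[snow→φ5] = [14400, 33280, 21175]
r2 m[cld→φ2] = [1, 1, 1]
r2 m[wet→φ0] = [16, 21, 23]
r2 m[wet→φ1] = [17, 12, 15]
r3 m[φ0→wind] = [131, 361, 377]
r3 m[φ0→wet] = [17, 12, 15]
r3 m[φ1→snow] = [208, 294, 367]
r3 m[φ1→wet] = [48608, 77408, 78364]
r3 m[φ2→snow] = [12, 13, 11]
r3 m[φ2→cld] = [127860, 36980, 39540]
r3 m[φ3→ice] = [76700, 85900, 41780]
r3 m[φ3→snow] = [16, 16, 11]
r3 m[φ4→snow] = [5, 8, 7]
r3 m[φ5→snow] = [6, 1, 4]
r3 m[wind→φ0] = [1, 1, 1]
r3 m[ice→φ3] = [1, 1, 1]
r3 m[snow→φ1] = [5760, 1664, 3388]
r3 m[snow→φ2] = [7200, 2560, 7700]
r3 m[snow→φ3] = [5400, 2080, 7700]
r3 m[snow→φ4] = [17280, 4160, 12100]
r3 m[snow→φ5] = [14400, 33280, 21175]
r3 m[cld→φ2] = [1, 1, 1]
r3 m[wet→φ0] = [16, 21, 23]
r3 m[wet→φ1] = [17, 12, 15]
r4 m[φ0→wind] = [131, 361, 377]
r4 m[φ0→wet] = [17, 12, 15]
r4 m[φ1→snow] = [208, 294, 367]
r4 m[φ1→wet] = [48608, 77408, 78364]
r4 m[φ2→snow] = [12, 13, 11]
r4 m[φ2→cld] = [127860, 36980, 39540]
r4 m[φ3→ice] = [76700, 85900, 41780]
r4 m[φ3→snow] = [16, 16, 11]
r4 m[φ4→snow] = [5, 8, 7]
r4 m[φ5→snow] = [6, 1, 4]
r4 m[wind→φ0] = [1, 1, 1]
r4 m[ice→φ3] = [1, 1, 1]
r4 m[snow→φ1] = [5760, 1664, 3388]
r4 m[snow→φ2] = [99840, 37632, 113036]
r4 m[snow→φ3] = [74880, 30576, 113036]
r4 m[snow→φ4] = [239616, 61152, 177628]
r4 m[snow→φ5] = [199680, 489216, 310849]
r4 m[cld→φ2] = [1, 1, 1]
r4 m[wet→φ0] = [48608, 77408, 78364]
r4 m[wet→φ1] = [17, 12, 15]
r5 m[φ0→wind] = [428568, 1200348, 1301776]
r5 m[φ0→wet] = [17, 12, 15]
r5 m[φ1→snow] = [208, 294, 367]
r5 m[φ1→wet] = [48608, 77408, 78364]
r5 m[φ2→snow] = [12, 13, 11]
r5 m[φ2→cld] = [1842156, 525452, 563084]
r5 m[φ3→ice] = [1091028, 1243652, 596012]
r5 m[φ3→snow] = [16, 16, 11]
r5 m[φ4→snow] = [5, 8, 7]
r5 m[φ5→snow] = [6, 1, 4]
r5 m[wind→φ0] = [1, 1, 1]
r5 m[ice→φ3] = [1, 1, 1]
r5 m[snow→φ1] = [5760, 1664, 3388]
r5 m[snow→φ2] = [99840, 37632, 113036]
r5 m[snow→φ3] = [74880, 30576, 113036]
r5 m[snow→φ4] = [239616, 61152, 177628]
r5 m[snow→φ5] = [199680, 489216, 310849]
r5 m[cld→φ2] = [1, 1, 1]
r5 m[wet→φ0] = [48608, 77408, 78364]
r5 m[wet→φ1] = [17, 12, 15]
r6 m[φ0→wind] = [428568, 1200348, 1301776]
r6 m[φ0→wet] = [17, 12, 15]
r6 m[φ1→snow] = [208, 294, 367]
r6 m[φ1→wet] = [48608, 77408, 78364]
r6 m[φ2→snow] = [12, 13, 11]
r6 m[φ2→cld] = [1842156, 525452, 563084]
r6 m[φ3→ice] = [1091028, 1243652, 596012]
r6 m[φ3→snow] = [16, 16, 11]
r6 m[φ4→snow] = [5, 8, 7]
r6 m[φ5→snow] = [6, 1, 4]
r6 m[wind→φ0] = [1, 1, 1]
r6 m[ice→φ3] = [1, 1, 1]
r6 m[snow→φ1] = [5760, 1664, 3388]
r6 m[snow→φ2] = [99840, 37632, 113036]
r6 m[snow→φ3] = [74880, 30576, 113036]
r6 m[snow→φ4] = [239616, 61152, 177628]
r6 m[snow→φ5] = [199680, 489216, 310849]
r6 m[cld→φ2] = [1, 1, 1]
r6 m[wet→φ0] = [48608, 77408, 78364]
r6 m[wet→φ1] = [17, 12, 15]
fixed point reached at round 6
b[wind] = ⊗ incoming = [428568, 1200348, 1301776]

b[wind] = [428568, 1200348, 1301776]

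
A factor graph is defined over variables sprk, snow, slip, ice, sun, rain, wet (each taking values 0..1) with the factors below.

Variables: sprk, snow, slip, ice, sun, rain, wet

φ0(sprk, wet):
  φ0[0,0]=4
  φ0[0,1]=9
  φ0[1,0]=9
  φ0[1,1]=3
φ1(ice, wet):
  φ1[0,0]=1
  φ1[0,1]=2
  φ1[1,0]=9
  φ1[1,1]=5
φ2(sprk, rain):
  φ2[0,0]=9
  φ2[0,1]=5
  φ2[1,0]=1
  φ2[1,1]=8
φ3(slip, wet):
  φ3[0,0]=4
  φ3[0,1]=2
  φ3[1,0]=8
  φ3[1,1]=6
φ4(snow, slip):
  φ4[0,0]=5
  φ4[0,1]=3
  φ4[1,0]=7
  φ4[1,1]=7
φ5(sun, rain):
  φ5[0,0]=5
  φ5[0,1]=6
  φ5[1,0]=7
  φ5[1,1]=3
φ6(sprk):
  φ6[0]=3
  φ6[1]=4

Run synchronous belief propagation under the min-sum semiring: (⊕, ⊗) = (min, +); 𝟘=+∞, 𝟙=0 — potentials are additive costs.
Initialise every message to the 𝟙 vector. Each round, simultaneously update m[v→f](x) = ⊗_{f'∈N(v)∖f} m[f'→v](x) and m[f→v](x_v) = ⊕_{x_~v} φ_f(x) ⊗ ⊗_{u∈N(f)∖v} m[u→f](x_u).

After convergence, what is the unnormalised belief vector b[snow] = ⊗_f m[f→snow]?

init: all messages = 𝟙 over 2 values
r1 m[φ0→sprk] = [4, 3]
r1 m[φ0→wet] = [4, 3]
r1 m[φ1→ice] = [1, 5]
r1 m[φ1→wet] = [1, 2]
r1 m[φ2→sprk] = [5, 1]
r1 m[φ2→rain] = [1, 5]
r1 m[φ3→slip] = [2, 6]
r1 m[φ3→wet] = [4, 2]
r1 m[φ4→snow] = [3, 7]
r1 m[φ4→slip] = [5, 3]
r1 m[φ5→sun] = [5, 3]
r1 m[φ5→rain] = [5, 3]
r1 m[φ6→sprk] = [3, 4]
r1 m[sprk→φ0] = [0, 0]
r1 m[sprk→φ2] = [0, 0]
r1 m[sprk→φ6] = [0, 0]
r1 m[snow→φ4] = [0, 0]
r1 m[slip→φ3] = [0, 0]
r1 m[slip→φ4] = [0, 0]
r1 m[ice→φ1] = [0, 0]
r1 m[sun→φ5] = [0, 0]
r1 m[rain→φ2] = [0, 0]
r1 m[rain→φ5] = [0, 0]
r1 m[wet→φ0] = [0, 0]
r1 m[wet→φ1] = [0, 0]
r1 m[wet→φ3] = [0, 0]
r2 m[φ0→sprk] = [4, 3]
r2 m[φ0→wet] = [4, 3]
r2 m[φ1→ice] = [1, 5]
r2 m[φ1→wet] = [1, 2]
r2 m[φ2→sprk] = [5, 1]
r2 m[φ2→rain] = [1, 5]
r2 m[φ3→slip] = [2, 6]
r2 m[φ3→wet] = [4, 2]
r2 m[φ4→snow] = [3, 7]
r2 m[φ4→slip] = [5, 3]
r2 m[φ5→sun] = [5, 3]
r2 m[φ5→rain] = [5, 3]
r2 m[φ6→sprk] = [3, 4]
r2 m[sprk→φ0] = [8, 5]
r2 m[sprk→φ2] = [7, 7]
r2 m[sprk→φ6] = [9, 4]
r2 m[snow→φ4] = [0, 0]
r2 m[slip→φ3] = [5, 3]
r2 m[slip→φ4] = [2, 6]
r2 m[ice→φ1] = [0, 0]
r2 m[sun→φ5] = [0, 0]
r2 m[rain→φ2] = [5, 3]
r2 m[rain→φ5] = [1, 5]
r2 m[wet→φ0] = [5, 4]
r2 m[wet→φ1] = [8, 5]
r2 m[wet→φ3] = [5, 5]
r3 m[φ0→sprk] = [9, 7]
r3 m[φ0→wet] = [12, 8]
r3 m[φ1→ice] = [7, 10]
r3 m[φ1→wet] = [1, 2]
r3 m[φ2→sprk] = [8, 6]
r3 m[φ2→rain] = [8, 12]
r3 m[φ3→slip] = [7, 11]
r3 m[φ3→wet] = [9, 7]
r3 m[φ4→snow] = [7, 9]
r3 m[φ4→slip] = [5, 3]
r3 m[φ5→sun] = [6, 8]
r3 m[φ5→rain] = [5, 3]
r3 m[φ6→sprk] = [3, 4]
r3 m[sprk→φ0] = [8, 5]
r3 m[sprk→φ2] = [7, 7]
r3 m[sprk→φ6] = [9, 4]
r3 m[snow→φ4] = [0, 0]
r3 m[slip→φ3] = [5, 3]
r3 m[slip→φ4] = [2, 6]
r3 m[ice→φ1] = [0, 0]
r3 m[sun→φ5] = [0, 0]
r3 m[rain→φ2] = [5, 3]
r3 m[rain→φ5] = [1, 5]
r3 m[wet→φ0] = [5, 4]
r3 m[wet→φ1] = [8, 5]
r3 m[wet→φ3] = [5, 5]
r4 m[φ0→sprk] = [9, 7]
r4 m[φ0→wet] = [12, 8]
r4 m[φ1→ice] = [7, 10]
r4 m[φ1→wet] = [1, 2]
r4 m[φ2→sprk] = [8, 6]
r4 m[φ2→rain] = [8, 12]
r4 m[φ3→slip] = [7, 11]
r4 m[φ3→wet] = [9, 7]
r4 m[φ4→snow] = [7, 9]
r4 m[φ4→slip] = [5, 3]
r4 m[φ5→sun] = [6, 8]
r4 m[φ5→rain] = [5, 3]
r4 m[φ6→sprk] = [3, 4]
r4 m[sprk→φ0] = [11, 10]
r4 m[sprk→φ2] = [12, 11]
r4 m[sprk→φ6] = [17, 13]
r4 m[snow→φ4] = [0, 0]
r4 m[slip→φ3] = [5, 3]
r4 m[slip→φ4] = [7, 11]
r4 m[ice→φ1] = [0, 0]
r4 m[sun→φ5] = [0, 0]
r4 m[rain→φ2] = [5, 3]
r4 m[rain→φ5] = [8, 12]
r4 m[wet→φ0] = [10, 9]
r4 m[wet→φ1] = [21, 15]
r4 m[wet→φ3] = [13, 10]
r5 m[φ0→sprk] = [14, 12]
r5 m[φ0→wet] = [15, 13]
r5 m[φ1→ice] = [17, 20]
r5 m[φ1→wet] = [1, 2]
r5 m[φ2→sprk] = [8, 6]
r5 m[φ2→rain] = [12, 17]
r5 m[φ3→slip] = [12, 16]
r5 m[φ3→wet] = [9, 7]
r5 m[φ4→snow] = [12, 14]
r5 m[φ4→slip] = [5, 3]
r5 m[φ5→sun] = [13, 15]
r5 m[φ5→rain] = [5, 3]
r5 m[φ6→sprk] = [3, 4]
r5 m[sprk→φ0] = [11, 10]
r5 m[sprk→φ2] = [12, 11]
r5 m[sprk→φ6] = [17, 13]
r5 m[snow→φ4] = [0, 0]
r5 m[slip→φ3] = [5, 3]
r5 m[slip→φ4] = [7, 11]
r5 m[ice→φ1] = [0, 0]
r5 m[sun→φ5] = [0, 0]
r5 m[rain→φ2] = [5, 3]
r5 m[rain→φ5] = [8, 12]
r5 m[wet→φ0] = [10, 9]
r5 m[wet→φ1] = [21, 15]
r5 m[wet→φ3] = [13, 10]
r6 m[φ0→sprk] = [14, 12]
r6 m[φ0→wet] = [15, 13]
r6 m[φ1→ice] = [17, 20]
r6 m[φ1→wet] = [1, 2]
r6 m[φ2→sprk] = [8, 6]
r6 m[φ2→rain] = [12, 17]
r6 m[φ3→slip] = [12, 16]
r6 m[φ3→wet] = [9, 7]
r6 m[φ4→snow] = [12, 14]
r6 m[φ4→slip] = [5, 3]
r6 m[φ5→sun] = [13, 15]
r6 m[φ5→rain] = [5, 3]
r6 m[φ6→sprk] = [3, 4]
r6 m[sprk→φ0] = [11, 10]
r6 m[sprk→φ2] = [17, 16]
r6 m[sprk→φ6] = [22, 18]
r6 m[snow→φ4] = [0, 0]
r6 m[slip→φ3] = [5, 3]
r6 m[slip→φ4] = [12, 16]
r6 m[ice→φ1] = [0, 0]
r6 m[sun→φ5] = [0, 0]
r6 m[rain→φ2] = [5, 3]
r6 m[rain→φ5] = [12, 17]
r6 m[wet→φ0] = [10, 9]
r6 m[wet→φ1] = [24, 20]
r6 m[wet→φ3] = [16, 15]
r7 m[φ0→sprk] = [14, 12]
r7 m[φ0→wet] = [15, 13]
r7 m[φ1→ice] = [22, 25]
r7 m[φ1→wet] = [1, 2]
r7 m[φ2→sprk] = [8, 6]
r7 m[φ2→rain] = [17, 22]
r7 m[φ3→slip] = [17, 21]
r7 m[φ3→wet] = [9, 7]
r7 m[φ4→snow] = [17, 19]
r7 m[φ4→slip] = [5, 3]
r7 m[φ5→sun] = [17, 19]
r7 m[φ5→rain] = [5, 3]
r7 m[φ6→sprk] = [3, 4]
r7 m[sprk→φ0] = [11, 10]
r7 m[sprk→φ2] = [17, 16]
r7 m[sprk→φ6] = [22, 18]
r7 m[snow→φ4] = [0, 0]
r7 m[slip→φ3] = [5, 3]
r7 m[slip→φ4] = [12, 16]
r7 m[ice→φ1] = [0, 0]
r7 m[sun→φ5] = [0, 0]
r7 m[rain→φ2] = [5, 3]
r7 m[rain→φ5] = [12, 17]
r7 m[wet→φ0] = [10, 9]
r7 m[wet→φ1] = [24, 20]
r7 m[wet→φ3] = [16, 15]
r8 m[φ0→sprk] = [14, 12]
r8 m[φ0→wet] = [15, 13]
r8 m[φ1→ice] = [22, 25]
r8 m[φ1→wet] = [1, 2]
r8 m[φ2→sprk] = [8, 6]
r8 m[φ2→rain] = [17, 22]
r8 m[φ3→slip] = [17, 21]
r8 m[φ3→wet] = [9, 7]
r8 m[φ4→snow] = [17, 19]
r8 m[φ4→slip] = [5, 3]
r8 m[φ5→sun] = [17, 19]
r8 m[φ5→rain] = [5, 3]
r8 m[φ6→sprk] = [3, 4]
r8 m[sprk→φ0] = [11, 10]
r8 m[sprk→φ2] = [17, 16]
r8 m[sprk→φ6] = [22, 18]
r8 m[snow→φ4] = [0, 0]
r8 m[slip→φ3] = [5, 3]
r8 m[slip→φ4] = [17, 21]
r8 m[ice→φ1] = [0, 0]
r8 m[sun→φ5] = [0, 0]
r8 m[rain→φ2] = [5, 3]
r8 m[rain→φ5] = [17, 22]
r8 m[wet→φ0] = [10, 9]
r8 m[wet→φ1] = [24, 20]
r8 m[wet→φ3] = [16, 15]
r9 m[φ0→sprk] = [14, 12]
r9 m[φ0→wet] = [15, 13]
r9 m[φ1→ice] = [22, 25]
r9 m[φ1→wet] = [1, 2]
r9 m[φ2→sprk] = [8, 6]
r9 m[φ2→rain] = [17, 22]
r9 m[φ3→slip] = [17, 21]
r9 m[φ3→wet] = [9, 7]
r9 m[φ4→snow] = [22, 24]
r9 m[φ4→slip] = [5, 3]
r9 m[φ5→sun] = [22, 24]
r9 m[φ5→rain] = [5, 3]
r9 m[φ6→sprk] = [3, 4]
r9 m[sprk→φ0] = [11, 10]
r9 m[sprk→φ2] = [17, 16]
r9 m[sprk→φ6] = [22, 18]
r9 m[snow→φ4] = [0, 0]
r9 m[slip→φ3] = [5, 3]
r9 m[slip→φ4] = [17, 21]
r9 m[ice→φ1] = [0, 0]
r9 m[sun→φ5] = [0, 0]
r9 m[rain→φ2] = [5, 3]
r9 m[rain→φ5] = [17, 22]
r9 m[wet→φ0] = [10, 9]
r9 m[wet→φ1] = [24, 20]
r9 m[wet→φ3] = [16, 15]
r10 m[φ0→sprk] = [14, 12]
r10 m[φ0→wet] = [15, 13]
r10 m[φ1→ice] = [22, 25]
r10 m[φ1→wet] = [1, 2]
r10 m[φ2→sprk] = [8, 6]
r10 m[φ2→rain] = [17, 22]
r10 m[φ3→slip] = [17, 21]
r10 m[φ3→wet] = [9, 7]
r10 m[φ4→snow] = [22, 24]
r10 m[φ4→slip] = [5, 3]
r10 m[φ5→sun] = [22, 24]
r10 m[φ5→rain] = [5, 3]
r10 m[φ6→sprk] = [3, 4]
r10 m[sprk→φ0] = [11, 10]
r10 m[sprk→φ2] = [17, 16]
r10 m[sprk→φ6] = [22, 18]
r10 m[snow→φ4] = [0, 0]
r10 m[slip→φ3] = [5, 3]
r10 m[slip→φ4] = [17, 21]
r10 m[ice→φ1] = [0, 0]
r10 m[sun→φ5] = [0, 0]
r10 m[rain→φ2] = [5, 3]
r10 m[rain→φ5] = [17, 22]
r10 m[wet→φ0] = [10, 9]
r10 m[wet→φ1] = [24, 20]
r10 m[wet→φ3] = [16, 15]
fixed point reached at round 10
b[snow] = ⊗ incoming = [22, 24]

b[snow] = [22, 24]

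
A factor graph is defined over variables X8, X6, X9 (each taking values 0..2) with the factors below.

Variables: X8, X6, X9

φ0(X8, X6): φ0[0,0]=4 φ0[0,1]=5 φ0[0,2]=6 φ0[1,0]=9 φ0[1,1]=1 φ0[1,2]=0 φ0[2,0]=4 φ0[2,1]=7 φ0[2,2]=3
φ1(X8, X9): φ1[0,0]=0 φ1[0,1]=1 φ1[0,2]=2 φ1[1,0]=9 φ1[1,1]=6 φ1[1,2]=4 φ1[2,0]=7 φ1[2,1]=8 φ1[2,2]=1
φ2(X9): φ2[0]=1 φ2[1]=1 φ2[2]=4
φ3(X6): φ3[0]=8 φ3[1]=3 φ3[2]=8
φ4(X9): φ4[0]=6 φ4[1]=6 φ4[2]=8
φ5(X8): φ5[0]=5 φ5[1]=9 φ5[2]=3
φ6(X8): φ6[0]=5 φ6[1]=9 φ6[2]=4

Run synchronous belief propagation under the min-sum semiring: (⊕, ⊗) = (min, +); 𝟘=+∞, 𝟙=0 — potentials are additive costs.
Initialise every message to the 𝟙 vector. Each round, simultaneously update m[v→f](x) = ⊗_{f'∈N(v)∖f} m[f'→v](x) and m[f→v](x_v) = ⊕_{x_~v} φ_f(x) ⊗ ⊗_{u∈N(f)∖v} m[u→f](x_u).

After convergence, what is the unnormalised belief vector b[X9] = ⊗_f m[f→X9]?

b[X9] = [25, 26, 30]

init: all messages = 𝟙 over 3 values
r1 m[φ0→X8] = [4, 0, 3]
r1 m[φ0→X6] = [4, 1, 0]
r1 m[φ1→X8] = [0, 4, 1]
r1 m[φ1→X9] = [0, 1, 1]
r1 m[φ2→X9] = [1, 1, 4]
r1 m[φ3→X6] = [8, 3, 8]
r1 m[φ4→X9] = [6, 6, 8]
r1 m[φ5→X8] = [5, 9, 3]
r1 m[φ6→X8] = [5, 9, 4]
r1 m[X8→φ0] = [0, 0, 0]
r1 m[X8→φ1] = [0, 0, 0]
r1 m[X8→φ5] = [0, 0, 0]
r1 m[X8→φ6] = [0, 0, 0]
r1 m[X6→φ0] = [0, 0, 0]
r1 m[X6→φ3] = [0, 0, 0]
r1 m[X9→φ1] = [0, 0, 0]
r1 m[X9→φ2] = [0, 0, 0]
r1 m[X9→φ4] = [0, 0, 0]
r2 m[φ0→X8] = [4, 0, 3]
r2 m[φ0→X6] = [4, 1, 0]
r2 m[φ1→X8] = [0, 4, 1]
r2 m[φ1→X9] = [0, 1, 1]
r2 m[φ2→X9] = [1, 1, 4]
r2 m[φ3→X6] = [8, 3, 8]
r2 m[φ4→X9] = [6, 6, 8]
r2 m[φ5→X8] = [5, 9, 3]
r2 m[φ6→X8] = [5, 9, 4]
r2 m[X8→φ0] = [10, 22, 8]
r2 m[X8→φ1] = [14, 18, 10]
r2 m[X8→φ5] = [9, 13, 8]
r2 m[X8→φ6] = [9, 13, 7]
r2 m[X6→φ0] = [8, 3, 8]
r2 m[X6→φ3] = [4, 1, 0]
r2 m[X9→φ1] = [7, 7, 12]
r2 m[X9→φ2] = [6, 7, 9]
r2 m[X9→φ4] = [1, 2, 5]
r3 m[φ0→X8] = [8, 4, 10]
r3 m[φ0→X6] = [12, 15, 11]
r3 m[φ1→X8] = [7, 13, 13]
r3 m[φ1→X9] = [14, 15, 11]
r3 m[φ2→X9] = [1, 1, 4]
r3 m[φ3→X6] = [8, 3, 8]
r3 m[φ4→X9] = [6, 6, 8]
r3 m[φ5→X8] = [5, 9, 3]
r3 m[φ6→X8] = [5, 9, 4]
r3 m[X8→φ0] = [10, 22, 8]
r3 m[X8→φ1] = [14, 18, 10]
r3 m[X8→φ5] = [9, 13, 8]
r3 m[X8→φ6] = [9, 13, 7]
r3 m[X6→φ0] = [8, 3, 8]
r3 m[X6→φ3] = [4, 1, 0]
r3 m[X9→φ1] = [7, 7, 12]
r3 m[X9→φ2] = [6, 7, 9]
r3 m[X9→φ4] = [1, 2, 5]
r4 m[φ0→X8] = [8, 4, 10]
r4 m[φ0→X6] = [12, 15, 11]
r4 m[φ1→X8] = [7, 13, 13]
r4 m[φ1→X9] = [14, 15, 11]
r4 m[φ2→X9] = [1, 1, 4]
r4 m[φ3→X6] = [8, 3, 8]
r4 m[φ4→X9] = [6, 6, 8]
r4 m[φ5→X8] = [5, 9, 3]
r4 m[φ6→X8] = [5, 9, 4]
r4 m[X8→φ0] = [17, 31, 20]
r4 m[X8→φ1] = [18, 22, 17]
r4 m[X8→φ5] = [20, 26, 27]
r4 m[X8→φ6] = [20, 26, 26]
r4 m[X6→φ0] = [8, 3, 8]
r4 m[X6→φ3] = [12, 15, 11]
r4 m[X9→φ1] = [7, 7, 12]
r4 m[X9→φ2] = [20, 21, 19]
r4 m[X9→φ4] = [15, 16, 15]
r5 m[φ0→X8] = [8, 4, 10]
r5 m[φ0→X6] = [21, 22, 23]
r5 m[φ1→X8] = [7, 13, 13]
r5 m[φ1→X9] = [18, 19, 18]
r5 m[φ2→X9] = [1, 1, 4]
r5 m[φ3→X6] = [8, 3, 8]
r5 m[φ4→X9] = [6, 6, 8]
r5 m[φ5→X8] = [5, 9, 3]
r5 m[φ6→X8] = [5, 9, 4]
r5 m[X8→φ0] = [17, 31, 20]
r5 m[X8→φ1] = [18, 22, 17]
r5 m[X8→φ5] = [20, 26, 27]
r5 m[X8→φ6] = [20, 26, 26]
r5 m[X6→φ0] = [8, 3, 8]
r5 m[X6→φ3] = [12, 15, 11]
r5 m[X9→φ1] = [7, 7, 12]
r5 m[X9→φ2] = [20, 21, 19]
r5 m[X9→φ4] = [15, 16, 15]
r6 m[φ0→X8] = [8, 4, 10]
r6 m[φ0→X6] = [21, 22, 23]
r6 m[φ1→X8] = [7, 13, 13]
r6 m[φ1→X9] = [18, 19, 18]
r6 m[φ2→X9] = [1, 1, 4]
r6 m[φ3→X6] = [8, 3, 8]
r6 m[φ4→X9] = [6, 6, 8]
r6 m[φ5→X8] = [5, 9, 3]
r6 m[φ6→X8] = [5, 9, 4]
r6 m[X8→φ0] = [17, 31, 20]
r6 m[X8→φ1] = [18, 22, 17]
r6 m[X8→φ5] = [20, 26, 27]
r6 m[X8→φ6] = [20, 26, 26]
r6 m[X6→φ0] = [8, 3, 8]
r6 m[X6→φ3] = [21, 22, 23]
r6 m[X9→φ1] = [7, 7, 12]
r6 m[X9→φ2] = [24, 25, 26]
r6 m[X9→φ4] = [19, 20, 22]
r7 m[φ0→X8] = [8, 4, 10]
r7 m[φ0→X6] = [21, 22, 23]
r7 m[φ1→X8] = [7, 13, 13]
r7 m[φ1→X9] = [18, 19, 18]
r7 m[φ2→X9] = [1, 1, 4]
r7 m[φ3→X6] = [8, 3, 8]
r7 m[φ4→X9] = [6, 6, 8]
r7 m[φ5→X8] = [5, 9, 3]
r7 m[φ6→X8] = [5, 9, 4]
r7 m[X8→φ0] = [17, 31, 20]
r7 m[X8→φ1] = [18, 22, 17]
r7 m[X8→φ5] = [20, 26, 27]
r7 m[X8→φ6] = [20, 26, 26]
r7 m[X6→φ0] = [8, 3, 8]
r7 m[X6→φ3] = [21, 22, 23]
r7 m[X9→φ1] = [7, 7, 12]
r7 m[X9→φ2] = [24, 25, 26]
r7 m[X9→φ4] = [19, 20, 22]
fixed point reached at round 7
b[X9] = ⊗ incoming = [25, 26, 30]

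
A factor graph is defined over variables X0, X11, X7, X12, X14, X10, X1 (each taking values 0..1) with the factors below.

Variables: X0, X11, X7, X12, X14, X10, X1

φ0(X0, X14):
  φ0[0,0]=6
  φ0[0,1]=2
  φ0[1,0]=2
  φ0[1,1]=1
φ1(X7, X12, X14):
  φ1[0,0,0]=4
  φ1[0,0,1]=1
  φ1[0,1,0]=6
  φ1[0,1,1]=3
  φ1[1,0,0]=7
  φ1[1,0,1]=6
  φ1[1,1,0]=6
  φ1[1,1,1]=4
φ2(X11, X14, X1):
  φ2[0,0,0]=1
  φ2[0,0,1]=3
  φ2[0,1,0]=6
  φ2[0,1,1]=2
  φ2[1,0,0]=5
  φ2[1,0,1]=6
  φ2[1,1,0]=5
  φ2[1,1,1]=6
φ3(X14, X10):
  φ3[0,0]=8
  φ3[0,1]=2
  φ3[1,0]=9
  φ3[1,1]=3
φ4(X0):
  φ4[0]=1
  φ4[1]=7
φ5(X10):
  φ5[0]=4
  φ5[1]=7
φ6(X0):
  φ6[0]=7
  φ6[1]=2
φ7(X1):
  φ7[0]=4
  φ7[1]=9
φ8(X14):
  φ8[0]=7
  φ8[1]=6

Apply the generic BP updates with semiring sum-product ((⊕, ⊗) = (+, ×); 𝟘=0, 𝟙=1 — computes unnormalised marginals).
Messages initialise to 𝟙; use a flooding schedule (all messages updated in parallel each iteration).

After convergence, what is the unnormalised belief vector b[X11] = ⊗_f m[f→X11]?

init: all messages = 𝟙 over 2 values
r1 m[φ0→X0] = [8, 3]
r1 m[φ0→X14] = [8, 3]
r1 m[φ1→X7] = [14, 23]
r1 m[φ1→X12] = [18, 19]
r1 m[φ1→X14] = [23, 14]
r1 m[φ2→X11] = [12, 22]
r1 m[φ2→X14] = [15, 19]
r1 m[φ2→X1] = [17, 17]
r1 m[φ3→X14] = [10, 12]
r1 m[φ3→X10] = [17, 5]
r1 m[φ4→X0] = [1, 7]
r1 m[φ5→X10] = [4, 7]
r1 m[φ6→X0] = [7, 2]
r1 m[φ7→X1] = [4, 9]
r1 m[φ8→X14] = [7, 6]
r1 m[X0→φ0] = [1, 1]
r1 m[X0→φ4] = [1, 1]
r1 m[X0→φ6] = [1, 1]
r1 m[X11→φ2] = [1, 1]
r1 m[X7→φ1] = [1, 1]
r1 m[X12→φ1] = [1, 1]
r1 m[X14→φ0] = [1, 1]
r1 m[X14→φ1] = [1, 1]
r1 m[X14→φ2] = [1, 1]
r1 m[X14→φ3] = [1, 1]
r1 m[X14→φ8] = [1, 1]
r1 m[X10→φ3] = [1, 1]
r1 m[X10→φ5] = [1, 1]
r1 m[X1→φ2] = [1, 1]
r1 m[X1→φ7] = [1, 1]
r2 m[φ0→X0] = [8, 3]
r2 m[φ0→X14] = [8, 3]
r2 m[φ1→X7] = [14, 23]
r2 m[φ1→X12] = [18, 19]
r2 m[φ1→X14] = [23, 14]
r2 m[φ2→X11] = [12, 22]
r2 m[φ2→X14] = [15, 19]
r2 m[φ2→X1] = [17, 17]
r2 m[φ3→X14] = [10, 12]
r2 m[φ3→X10] = [17, 5]
r2 m[φ4→X0] = [1, 7]
r2 m[φ5→X10] = [4, 7]
r2 m[φ6→X0] = [7, 2]
r2 m[φ7→X1] = [4, 9]
r2 m[φ8→X14] = [7, 6]
r2 m[X0→φ0] = [7, 14]
r2 m[X0→φ4] = [56, 6]
r2 m[X0→φ6] = [8, 21]
r2 m[X11→φ2] = [1, 1]
r2 m[X7→φ1] = [1, 1]
r2 m[X12→φ1] = [1, 1]
r2 m[X14→φ0] = [24150, 19152]
r2 m[X14→φ1] = [8400, 4104]
r2 m[X14→φ2] = [12880, 3024]
r2 m[X14→φ3] = [19320, 4788]
r2 m[X14→φ8] = [27600, 9576]
r2 m[X10→φ3] = [4, 7]
r2 m[X10→φ5] = [17, 5]
r2 m[X1→φ2] = [4, 9]
r2 m[X1→φ7] = [17, 17]
r3 m[φ0→X0] = [183204, 67452]
r3 m[φ0→X14] = [70, 28]
r3 m[φ1→X7] = [100416, 150240]
r3 m[φ1→X12] = [121128, 129528]
r3 m[φ1→X14] = [23, 14]
r3 m[φ2→X11] = [526288, 1176896]
r3 m[φ2→X14] = [105, 116]
r3 m[φ2→X1] = [110544, 140112]
r3 m[φ3→X14] = [46, 57]
r3 m[φ3→X10] = [197652, 53004]
r3 m[φ4→X0] = [1, 7]
r3 m[φ5→X10] = [4, 7]
r3 m[φ6→X0] = [7, 2]
r3 m[φ7→X1] = [4, 9]
r3 m[φ8→X14] = [7, 6]
r3 m[X0→φ0] = [7, 14]
r3 m[X0→φ4] = [56, 6]
r3 m[X0→φ6] = [8, 21]
r3 m[X11→φ2] = [1, 1]
r3 m[X7→φ1] = [1, 1]
r3 m[X12→φ1] = [1, 1]
r3 m[X14→φ0] = [24150, 19152]
r3 m[X14→φ1] = [8400, 4104]
r3 m[X14→φ2] = [12880, 3024]
r3 m[X14→φ3] = [19320, 4788]
r3 m[X14→φ8] = [27600, 9576]
r3 m[X10→φ3] = [4, 7]
r3 m[X10→φ5] = [17, 5]
r3 m[X1→φ2] = [4, 9]
r3 m[X1→φ7] = [17, 17]
r4 m[φ0→X0] = [183204, 67452]
r4 m[φ0→X14] = [70, 28]
r4 m[φ1→X7] = [100416, 150240]
r4 m[φ1→X12] = [121128, 129528]
r4 m[φ1→X14] = [23, 14]
r4 m[φ2→X11] = [526288, 1176896]
r4 m[φ2→X14] = [105, 116]
r4 m[φ2→X1] = [110544, 140112]
r4 m[φ3→X14] = [46, 57]
r4 m[φ3→X10] = [197652, 53004]
r4 m[φ4→X0] = [1, 7]
r4 m[φ5→X10] = [4, 7]
r4 m[φ6→X0] = [7, 2]
r4 m[φ7→X1] = [4, 9]
r4 m[φ8→X14] = [7, 6]
r4 m[X0→φ0] = [7, 14]
r4 m[X0→φ4] = [1282428, 134904]
r4 m[X0→φ6] = [183204, 472164]
r4 m[X11→φ2] = [1, 1]
r4 m[X7→φ1] = [1, 1]
r4 m[X12→φ1] = [1, 1]
r4 m[X14→φ0] = [777630, 555408]
r4 m[X14→φ1] = [2366700, 1110816]
r4 m[X14→φ2] = [518420, 134064]
r4 m[X14→φ3] = [1183350, 272832]
r4 m[X14→φ8] = [7776300, 2591904]
r4 m[X10→φ3] = [4, 7]
r4 m[X10→φ5] = [197652, 53004]
r4 m[X1→φ2] = [4, 9]
r4 m[X1→φ7] = [110544, 140112]
r5 m[φ0→X0] = [5776596, 2110668]
r5 m[φ0→X14] = [70, 28]
r5 m[φ1→X7] = [28110264, 41875260]
r5 m[φ1→X12] = [33809412, 36176112]
r5 m[φ1→X14] = [23, 14]
r5 m[φ2→X11] = [21701708, 48283816]
r5 m[φ2→X14] = [105, 116]
r5 m[φ2→X1] = [4585224, 5738292]
r5 m[φ3→X14] = [46, 57]
r5 m[φ3→X10] = [11922288, 3185196]
r5 m[φ4→X0] = [1, 7]
r5 m[φ5→X10] = [4, 7]
r5 m[φ6→X0] = [7, 2]
r5 m[φ7→X1] = [4, 9]
r5 m[φ8→X14] = [7, 6]
r5 m[X0→φ0] = [7, 14]
r5 m[X0→φ4] = [1282428, 134904]
r5 m[X0→φ6] = [183204, 472164]
r5 m[X11→φ2] = [1, 1]
r5 m[X7→φ1] = [1, 1]
r5 m[X12→φ1] = [1, 1]
r5 m[X14→φ0] = [777630, 555408]
r5 m[X14→φ1] = [2366700, 1110816]
r5 m[X14→φ2] = [518420, 134064]
r5 m[X14→φ3] = [1183350, 272832]
r5 m[X14→φ8] = [7776300, 2591904]
r5 m[X10→φ3] = [4, 7]
r5 m[X10→φ5] = [197652, 53004]
r5 m[X1→φ2] = [4, 9]
r5 m[X1→φ7] = [110544, 140112]
r6 m[φ0→X0] = [5776596, 2110668]
r6 m[φ0→X14] = [70, 28]
r6 m[φ1→X7] = [28110264, 41875260]
r6 m[φ1→X12] = [33809412, 36176112]
r6 m[φ1→X14] = [23, 14]
r6 m[φ2→X11] = [21701708, 48283816]
r6 m[φ2→X14] = [105, 116]
r6 m[φ2→X1] = [4585224, 5738292]
r6 m[φ3→X14] = [46, 57]
r6 m[φ3→X10] = [11922288, 3185196]
r6 m[φ4→X0] = [1, 7]
r6 m[φ5→X10] = [4, 7]
r6 m[φ6→X0] = [7, 2]
r6 m[φ7→X1] = [4, 9]
r6 m[φ8→X14] = [7, 6]
r6 m[X0→φ0] = [7, 14]
r6 m[X0→φ4] = [40436172, 4221336]
r6 m[X0→φ6] = [5776596, 14774676]
r6 m[X11→φ2] = [1, 1]
r6 m[X7→φ1] = [1, 1]
r6 m[X12→φ1] = [1, 1]
r6 m[X14→φ0] = [777630, 555408]
r6 m[X14→φ1] = [2366700, 1110816]
r6 m[X14→φ2] = [518420, 134064]
r6 m[X14→φ3] = [1183350, 272832]
r6 m[X14→φ8] = [7776300, 2591904]
r6 m[X10→φ3] = [4, 7]
r6 m[X10→φ5] = [11922288, 3185196]
r6 m[X1→φ2] = [4, 9]
r6 m[X1→φ7] = [4585224, 5738292]
r7 m[φ0→X0] = [5776596, 2110668]
r7 m[φ0→X14] = [70, 28]
r7 m[φ1→X7] = [28110264, 41875260]
r7 m[φ1→X12] = [33809412, 36176112]
r7 m[φ1→X14] = [23, 14]
r7 m[φ2→X11] = [21701708, 48283816]
r7 m[φ2→X14] = [105, 116]
r7 m[φ2→X1] = [4585224, 5738292]
r7 m[φ3→X14] = [46, 57]
r7 m[φ3→X10] = [11922288, 3185196]
r7 m[φ4→X0] = [1, 7]
r7 m[φ5→X10] = [4, 7]
r7 m[φ6→X0] = [7, 2]
r7 m[φ7→X1] = [4, 9]
r7 m[φ8→X14] = [7, 6]
r7 m[X0→φ0] = [7, 14]
r7 m[X0→φ4] = [40436172, 4221336]
r7 m[X0→φ6] = [5776596, 14774676]
r7 m[X11→φ2] = [1, 1]
r7 m[X7→φ1] = [1, 1]
r7 m[X12→φ1] = [1, 1]
r7 m[X14→φ0] = [777630, 555408]
r7 m[X14→φ1] = [2366700, 1110816]
r7 m[X14→φ2] = [518420, 134064]
r7 m[X14→φ3] = [1183350, 272832]
r7 m[X14→φ8] = [7776300, 2591904]
r7 m[X10→φ3] = [4, 7]
r7 m[X10→φ5] = [11922288, 3185196]
r7 m[X1→φ2] = [4, 9]
r7 m[X1→φ7] = [4585224, 5738292]
fixed point reached at round 7
b[X11] = ⊗ incoming = [21701708, 48283816]

b[X11] = [21701708, 48283816]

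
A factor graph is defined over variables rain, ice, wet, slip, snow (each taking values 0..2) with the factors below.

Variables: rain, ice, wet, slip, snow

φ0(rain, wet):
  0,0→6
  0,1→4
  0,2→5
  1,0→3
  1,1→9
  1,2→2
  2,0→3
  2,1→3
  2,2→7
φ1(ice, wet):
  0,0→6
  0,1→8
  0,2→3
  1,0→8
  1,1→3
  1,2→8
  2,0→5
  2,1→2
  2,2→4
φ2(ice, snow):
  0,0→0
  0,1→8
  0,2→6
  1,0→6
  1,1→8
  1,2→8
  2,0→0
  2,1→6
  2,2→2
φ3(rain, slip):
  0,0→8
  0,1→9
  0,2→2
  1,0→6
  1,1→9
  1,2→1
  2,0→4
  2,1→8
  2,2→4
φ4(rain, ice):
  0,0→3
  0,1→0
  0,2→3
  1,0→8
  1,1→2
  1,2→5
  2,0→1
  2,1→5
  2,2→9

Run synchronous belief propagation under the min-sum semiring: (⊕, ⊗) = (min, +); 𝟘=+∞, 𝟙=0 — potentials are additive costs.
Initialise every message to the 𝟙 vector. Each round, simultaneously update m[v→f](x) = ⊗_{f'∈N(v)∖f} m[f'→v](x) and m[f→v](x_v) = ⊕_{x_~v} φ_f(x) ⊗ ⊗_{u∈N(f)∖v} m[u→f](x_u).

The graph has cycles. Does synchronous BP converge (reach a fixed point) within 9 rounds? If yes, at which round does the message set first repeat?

init: all messages = 𝟙 over 3 values
r1 m[φ0→rain] = [4, 2, 3]
r1 m[φ0→wet] = [3, 3, 2]
r1 m[φ1→ice] = [3, 3, 2]
r1 m[φ1→wet] = [5, 2, 3]
r1 m[φ2→ice] = [0, 6, 0]
r1 m[φ2→snow] = [0, 6, 2]
r1 m[φ3→rain] = [2, 1, 4]
r1 m[φ3→slip] = [4, 8, 1]
r1 m[φ4→rain] = [0, 2, 1]
r1 m[φ4→ice] = [1, 0, 3]
r1 m[rain→φ0] = [0, 0, 0]
r1 m[rain→φ3] = [0, 0, 0]
r1 m[rain→φ4] = [0, 0, 0]
r1 m[ice→φ1] = [0, 0, 0]
r1 m[ice→φ2] = [0, 0, 0]
r1 m[ice→φ4] = [0, 0, 0]
r1 m[wet→φ0] = [0, 0, 0]
r1 m[wet→φ1] = [0, 0, 0]
r1 m[slip→φ3] = [0, 0, 0]
r1 m[snow→φ2] = [0, 0, 0]
r2 m[φ0→rain] = [4, 2, 3]
r2 m[φ0→wet] = [3, 3, 2]
r2 m[φ1→ice] = [3, 3, 2]
r2 m[φ1→wet] = [5, 2, 3]
r2 m[φ2→ice] = [0, 6, 0]
r2 m[φ2→snow] = [0, 6, 2]
r2 m[φ3→rain] = [2, 1, 4]
r2 m[φ3→slip] = [4, 8, 1]
r2 m[φ4→rain] = [0, 2, 1]
r2 m[φ4→ice] = [1, 0, 3]
r2 m[rain→φ0] = [2, 3, 5]
r2 m[rain→φ3] = [4, 4, 4]
r2 m[rain→φ4] = [6, 3, 7]
r2 m[ice→φ1] = [1, 6, 3]
r2 m[ice→φ2] = [4, 3, 5]
r2 m[ice→φ4] = [3, 9, 2]
r2 m[wet→φ0] = [5, 2, 3]
r2 m[wet→φ1] = [3, 3, 2]
r2 m[slip→φ3] = [0, 0, 0]
r2 m[snow→φ2] = [0, 0, 0]
r3 m[φ0→rain] = [6, 5, 5]
r3 m[φ0→wet] = [6, 6, 5]
r3 m[φ1→ice] = [5, 6, 5]
r3 m[φ1→wet] = [7, 5, 4]
r3 m[φ2→ice] = [0, 6, 0]
r3 m[φ2→snow] = [4, 11, 7]
r3 m[φ3→rain] = [2, 1, 4]
r3 m[φ3→slip] = [8, 12, 5]
r3 m[φ4→rain] = [5, 7, 4]
r3 m[φ4→ice] = [8, 5, 8]
r3 m[rain→φ0] = [2, 3, 5]
r3 m[rain→φ3] = [4, 4, 4]
r3 m[rain→φ4] = [6, 3, 7]
r3 m[ice→φ1] = [1, 6, 3]
r3 m[ice→φ2] = [4, 3, 5]
r3 m[ice→φ4] = [3, 9, 2]
r3 m[wet→φ0] = [5, 2, 3]
r3 m[wet→φ1] = [3, 3, 2]
r3 m[slip→φ3] = [0, 0, 0]
r3 m[snow→φ2] = [0, 0, 0]
r4 m[φ0→rain] = [6, 5, 5]
r4 m[φ0→wet] = [6, 6, 5]
r4 m[φ1→ice] = [5, 6, 5]
r4 m[φ1→wet] = [7, 5, 4]
r4 m[φ2→ice] = [0, 6, 0]
r4 m[φ2→snow] = [4, 11, 7]
r4 m[φ3→rain] = [2, 1, 4]
r4 m[φ3→slip] = [8, 12, 5]
r4 m[φ4→rain] = [5, 7, 4]
r4 m[φ4→ice] = [8, 5, 8]
r4 m[rain→φ0] = [7, 8, 8]
r4 m[rain→φ3] = [11, 12, 9]
r4 m[rain→φ4] = [8, 6, 9]
r4 m[ice→φ1] = [8, 11, 8]
r4 m[ice→φ2] = [13, 11, 13]
r4 m[ice→φ4] = [5, 12, 5]
r4 m[wet→φ0] = [7, 5, 4]
r4 m[wet→φ1] = [6, 6, 5]
r4 m[slip→φ3] = [0, 0, 0]
r4 m[snow→φ2] = [0, 0, 0]
r5 m[φ0→rain] = [9, 6, 8]
r5 m[φ0→wet] = [11, 11, 10]
r5 m[φ1→ice] = [8, 9, 8]
r5 m[φ1→wet] = [13, 10, 11]
r5 m[φ2→ice] = [0, 6, 0]
r5 m[φ2→snow] = [13, 19, 15]
r5 m[φ3→rain] = [2, 1, 4]
r5 m[φ3→slip] = [13, 17, 13]
r5 m[φ4→rain] = [8, 10, 6]
r5 m[φ4→ice] = [10, 8, 11]
r5 m[rain→φ0] = [7, 8, 8]
r5 m[rain→φ3] = [11, 12, 9]
r5 m[rain→φ4] = [8, 6, 9]
r5 m[ice→φ1] = [8, 11, 8]
r5 m[ice→φ2] = [13, 11, 13]
r5 m[ice→φ4] = [5, 12, 5]
r5 m[wet→φ0] = [7, 5, 4]
r5 m[wet→φ1] = [6, 6, 5]
r5 m[slip→φ3] = [0, 0, 0]
r5 m[snow→φ2] = [0, 0, 0]
r6 m[φ0→rain] = [9, 6, 8]
r6 m[φ0→wet] = [11, 11, 10]
r6 m[φ1→ice] = [8, 9, 8]
r6 m[φ1→wet] = [13, 10, 11]
r6 m[φ2→ice] = [0, 6, 0]
r6 m[φ2→snow] = [13, 19, 15]
r6 m[φ3→rain] = [2, 1, 4]
r6 m[φ3→slip] = [13, 17, 13]
r6 m[φ4→rain] = [8, 10, 6]
r6 m[φ4→ice] = [10, 8, 11]
r6 m[rain→φ0] = [10, 11, 10]
r6 m[rain→φ3] = [17, 16, 14]
r6 m[rain→φ4] = [11, 7, 12]
r6 m[ice→φ1] = [10, 14, 11]
r6 m[ice→φ2] = [18, 17, 19]
r6 m[ice→φ4] = [8, 15, 8]
r6 m[wet→φ0] = [13, 10, 11]
r6 m[wet→φ1] = [11, 11, 10]
r6 m[slip→φ3] = [0, 0, 0]
r6 m[snow→φ2] = [0, 0, 0]
r7 m[φ0→rain] = [14, 13, 13]
r7 m[φ0→wet] = [13, 13, 13]
r7 m[φ1→ice] = [13, 14, 13]
r7 m[φ1→wet] = [16, 13, 13]
r7 m[φ2→ice] = [0, 6, 0]
r7 m[φ2→snow] = [18, 25, 21]
r7 m[φ3→rain] = [2, 1, 4]
r7 m[φ3→slip] = [18, 22, 17]
r7 m[φ4→rain] = [11, 13, 9]
r7 m[φ4→ice] = [13, 9, 12]
r7 m[rain→φ0] = [10, 11, 10]
r7 m[rain→φ3] = [17, 16, 14]
r7 m[rain→φ4] = [11, 7, 12]
r7 m[ice→φ1] = [10, 14, 11]
r7 m[ice→φ2] = [18, 17, 19]
r7 m[ice→φ4] = [8, 15, 8]
r7 m[wet→φ0] = [13, 10, 11]
r7 m[wet→φ1] = [11, 11, 10]
r7 m[slip→φ3] = [0, 0, 0]
r7 m[snow→φ2] = [0, 0, 0]
r8 m[φ0→rain] = [14, 13, 13]
r8 m[φ0→wet] = [13, 13, 13]
r8 m[φ1→ice] = [13, 14, 13]
r8 m[φ1→wet] = [16, 13, 13]
r8 m[φ2→ice] = [0, 6, 0]
r8 m[φ2→snow] = [18, 25, 21]
r8 m[φ3→rain] = [2, 1, 4]
r8 m[φ3→slip] = [18, 22, 17]
r8 m[φ4→rain] = [11, 13, 9]
r8 m[φ4→ice] = [13, 9, 12]
r8 m[rain→φ0] = [13, 14, 13]
r8 m[rain→φ3] = [25, 26, 22]
r8 m[rain→φ4] = [16, 14, 17]
r8 m[ice→φ1] = [13, 15, 12]
r8 m[ice→φ2] = [26, 23, 25]
r8 m[ice→φ4] = [13, 20, 13]
r8 m[wet→φ0] = [16, 13, 13]
r8 m[wet→φ1] = [13, 13, 13]
r8 m[slip→φ3] = [0, 0, 0]
r8 m[snow→φ2] = [0, 0, 0]
r9 m[φ0→rain] = [17, 15, 16]
r9 m[φ0→wet] = [16, 16, 16]
r9 m[φ1→ice] = [16, 16, 15]
r9 m[φ1→wet] = [17, 14, 16]
r9 m[φ2→ice] = [0, 6, 0]
r9 m[φ2→snow] = [25, 31, 27]
r9 m[φ3→rain] = [2, 1, 4]
r9 m[φ3→slip] = [26, 30, 26]
r9 m[φ4→rain] = [16, 18, 14]
r9 m[φ4→ice] = [18, 16, 19]
r9 m[rain→φ0] = [13, 14, 13]
r9 m[rain→φ3] = [25, 26, 22]
r9 m[rain→φ4] = [16, 14, 17]
r9 m[ice→φ1] = [13, 15, 12]
r9 m[ice→φ2] = [26, 23, 25]
r9 m[ice→φ4] = [13, 20, 13]
r9 m[wet→φ0] = [16, 13, 13]
r9 m[wet→φ1] = [13, 13, 13]
r9 m[slip→φ3] = [0, 0, 0]
r9 m[snow→φ2] = [0, 0, 0]
no fixed point within 9 rounds

NOT CONVERGED within 9 rounds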